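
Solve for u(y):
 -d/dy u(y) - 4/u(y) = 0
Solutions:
 u(y) = -sqrt(C1 - 8*y)
 u(y) = sqrt(C1 - 8*y)


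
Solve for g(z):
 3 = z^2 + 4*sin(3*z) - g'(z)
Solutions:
 g(z) = C1 + z^3/3 - 3*z - 4*cos(3*z)/3


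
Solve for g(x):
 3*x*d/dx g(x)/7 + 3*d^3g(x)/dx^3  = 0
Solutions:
 g(x) = C1 + Integral(C2*airyai(-7^(2/3)*x/7) + C3*airybi(-7^(2/3)*x/7), x)


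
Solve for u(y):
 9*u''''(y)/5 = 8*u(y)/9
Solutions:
 u(y) = C1*exp(-40^(1/4)*y/3) + C2*exp(40^(1/4)*y/3) + C3*sin(40^(1/4)*y/3) + C4*cos(40^(1/4)*y/3)


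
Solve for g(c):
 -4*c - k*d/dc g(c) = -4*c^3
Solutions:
 g(c) = C1 + c^4/k - 2*c^2/k


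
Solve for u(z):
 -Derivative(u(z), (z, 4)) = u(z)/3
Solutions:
 u(z) = (C1*sin(sqrt(2)*3^(3/4)*z/6) + C2*cos(sqrt(2)*3^(3/4)*z/6))*exp(-sqrt(2)*3^(3/4)*z/6) + (C3*sin(sqrt(2)*3^(3/4)*z/6) + C4*cos(sqrt(2)*3^(3/4)*z/6))*exp(sqrt(2)*3^(3/4)*z/6)


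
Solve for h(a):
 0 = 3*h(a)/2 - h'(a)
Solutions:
 h(a) = C1*exp(3*a/2)


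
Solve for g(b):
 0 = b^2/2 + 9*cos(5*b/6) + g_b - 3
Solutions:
 g(b) = C1 - b^3/6 + 3*b - 54*sin(5*b/6)/5


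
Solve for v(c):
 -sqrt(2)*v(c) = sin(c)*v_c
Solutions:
 v(c) = C1*(cos(c) + 1)^(sqrt(2)/2)/(cos(c) - 1)^(sqrt(2)/2)


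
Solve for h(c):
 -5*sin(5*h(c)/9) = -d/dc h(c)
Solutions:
 -5*c + 9*log(cos(5*h(c)/9) - 1)/10 - 9*log(cos(5*h(c)/9) + 1)/10 = C1


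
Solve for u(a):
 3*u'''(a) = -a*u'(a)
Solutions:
 u(a) = C1 + Integral(C2*airyai(-3^(2/3)*a/3) + C3*airybi(-3^(2/3)*a/3), a)


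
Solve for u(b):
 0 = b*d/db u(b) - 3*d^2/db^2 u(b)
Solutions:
 u(b) = C1 + C2*erfi(sqrt(6)*b/6)


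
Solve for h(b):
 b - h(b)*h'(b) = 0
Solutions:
 h(b) = -sqrt(C1 + b^2)
 h(b) = sqrt(C1 + b^2)


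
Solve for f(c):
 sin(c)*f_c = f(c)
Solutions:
 f(c) = C1*sqrt(cos(c) - 1)/sqrt(cos(c) + 1)


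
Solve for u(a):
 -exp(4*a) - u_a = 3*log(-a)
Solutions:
 u(a) = C1 - 3*a*log(-a) + 3*a - exp(4*a)/4


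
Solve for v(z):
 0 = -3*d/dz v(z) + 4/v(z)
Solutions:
 v(z) = -sqrt(C1 + 24*z)/3
 v(z) = sqrt(C1 + 24*z)/3


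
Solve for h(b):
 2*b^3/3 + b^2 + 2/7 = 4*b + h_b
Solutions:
 h(b) = C1 + b^4/6 + b^3/3 - 2*b^2 + 2*b/7


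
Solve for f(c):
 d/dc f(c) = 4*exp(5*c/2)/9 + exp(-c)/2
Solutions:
 f(c) = C1 + 8*exp(5*c/2)/45 - exp(-c)/2


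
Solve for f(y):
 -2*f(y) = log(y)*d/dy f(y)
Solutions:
 f(y) = C1*exp(-2*li(y))


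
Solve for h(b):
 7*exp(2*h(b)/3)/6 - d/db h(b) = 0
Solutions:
 h(b) = 3*log(-sqrt(-1/(C1 + 7*b))) + 3*log(3)
 h(b) = 3*log(-1/(C1 + 7*b))/2 + 3*log(3)


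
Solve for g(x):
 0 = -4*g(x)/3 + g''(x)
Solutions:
 g(x) = C1*exp(-2*sqrt(3)*x/3) + C2*exp(2*sqrt(3)*x/3)


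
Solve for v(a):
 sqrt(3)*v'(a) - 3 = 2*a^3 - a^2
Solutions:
 v(a) = C1 + sqrt(3)*a^4/6 - sqrt(3)*a^3/9 + sqrt(3)*a


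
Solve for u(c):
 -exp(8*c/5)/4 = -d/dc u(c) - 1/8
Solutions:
 u(c) = C1 - c/8 + 5*exp(8*c/5)/32


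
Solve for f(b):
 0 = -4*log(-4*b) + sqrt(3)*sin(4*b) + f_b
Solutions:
 f(b) = C1 + 4*b*log(-b) - 4*b + 8*b*log(2) + sqrt(3)*cos(4*b)/4


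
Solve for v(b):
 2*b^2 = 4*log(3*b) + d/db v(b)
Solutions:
 v(b) = C1 + 2*b^3/3 - 4*b*log(b) - b*log(81) + 4*b


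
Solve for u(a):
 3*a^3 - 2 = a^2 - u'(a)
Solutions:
 u(a) = C1 - 3*a^4/4 + a^3/3 + 2*a


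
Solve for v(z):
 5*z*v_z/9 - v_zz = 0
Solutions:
 v(z) = C1 + C2*erfi(sqrt(10)*z/6)


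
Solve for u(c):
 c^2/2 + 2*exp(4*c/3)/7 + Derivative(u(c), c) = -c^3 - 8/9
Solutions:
 u(c) = C1 - c^4/4 - c^3/6 - 8*c/9 - 3*exp(4*c/3)/14


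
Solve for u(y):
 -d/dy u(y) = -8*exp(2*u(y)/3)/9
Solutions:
 u(y) = 3*log(-sqrt(-1/(C1 + 8*y))) - 3*log(2) + 3*log(6)/2 + 3*log(3)
 u(y) = 3*log(-1/(C1 + 8*y))/2 - 3*log(2) + 3*log(6)/2 + 3*log(3)


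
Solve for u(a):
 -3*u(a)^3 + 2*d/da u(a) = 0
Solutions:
 u(a) = -sqrt(-1/(C1 + 3*a))
 u(a) = sqrt(-1/(C1 + 3*a))


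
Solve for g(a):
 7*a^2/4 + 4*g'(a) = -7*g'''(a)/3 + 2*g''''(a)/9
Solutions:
 g(a) = C1 + C2*exp(a*(-(12*sqrt(379) + 415)^(1/3) - 49/(12*sqrt(379) + 415)^(1/3) + 14)/4)*sin(sqrt(3)*a*(-(12*sqrt(379) + 415)^(1/3) + 49/(12*sqrt(379) + 415)^(1/3))/4) + C3*exp(a*(-(12*sqrt(379) + 415)^(1/3) - 49/(12*sqrt(379) + 415)^(1/3) + 14)/4)*cos(sqrt(3)*a*(-(12*sqrt(379) + 415)^(1/3) + 49/(12*sqrt(379) + 415)^(1/3))/4) + C4*exp(a*(49/(12*sqrt(379) + 415)^(1/3) + 7 + (12*sqrt(379) + 415)^(1/3))/2) - 7*a^3/48 + 49*a/96


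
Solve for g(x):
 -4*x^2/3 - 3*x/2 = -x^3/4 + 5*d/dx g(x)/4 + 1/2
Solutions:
 g(x) = C1 + x^4/20 - 16*x^3/45 - 3*x^2/5 - 2*x/5


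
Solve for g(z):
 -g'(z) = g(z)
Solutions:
 g(z) = C1*exp(-z)


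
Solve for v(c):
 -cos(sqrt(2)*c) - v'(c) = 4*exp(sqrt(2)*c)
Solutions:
 v(c) = C1 - 2*sqrt(2)*exp(sqrt(2)*c) - sqrt(2)*sin(sqrt(2)*c)/2


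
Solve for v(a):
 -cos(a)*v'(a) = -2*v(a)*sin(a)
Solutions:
 v(a) = C1/cos(a)^2


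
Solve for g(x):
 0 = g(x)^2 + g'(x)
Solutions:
 g(x) = 1/(C1 + x)


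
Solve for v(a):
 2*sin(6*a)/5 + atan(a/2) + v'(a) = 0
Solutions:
 v(a) = C1 - a*atan(a/2) + log(a^2 + 4) + cos(6*a)/15


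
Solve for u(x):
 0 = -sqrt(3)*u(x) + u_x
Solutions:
 u(x) = C1*exp(sqrt(3)*x)


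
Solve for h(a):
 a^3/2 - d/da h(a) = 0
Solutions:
 h(a) = C1 + a^4/8


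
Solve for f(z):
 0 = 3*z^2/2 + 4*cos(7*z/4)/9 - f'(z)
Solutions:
 f(z) = C1 + z^3/2 + 16*sin(7*z/4)/63


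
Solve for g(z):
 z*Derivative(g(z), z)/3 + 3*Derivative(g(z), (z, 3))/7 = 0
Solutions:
 g(z) = C1 + Integral(C2*airyai(-21^(1/3)*z/3) + C3*airybi(-21^(1/3)*z/3), z)


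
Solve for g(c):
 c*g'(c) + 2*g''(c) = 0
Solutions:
 g(c) = C1 + C2*erf(c/2)


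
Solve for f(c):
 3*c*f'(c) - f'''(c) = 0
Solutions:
 f(c) = C1 + Integral(C2*airyai(3^(1/3)*c) + C3*airybi(3^(1/3)*c), c)


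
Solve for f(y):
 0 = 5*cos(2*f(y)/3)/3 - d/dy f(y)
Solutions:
 -5*y/3 - 3*log(sin(2*f(y)/3) - 1)/4 + 3*log(sin(2*f(y)/3) + 1)/4 = C1


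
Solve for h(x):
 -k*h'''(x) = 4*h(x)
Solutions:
 h(x) = C1*exp(2^(2/3)*x*(-1/k)^(1/3)) + C2*exp(2^(2/3)*x*(-1/k)^(1/3)*(-1 + sqrt(3)*I)/2) + C3*exp(-2^(2/3)*x*(-1/k)^(1/3)*(1 + sqrt(3)*I)/2)


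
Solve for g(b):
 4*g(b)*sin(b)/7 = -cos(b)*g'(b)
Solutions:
 g(b) = C1*cos(b)^(4/7)


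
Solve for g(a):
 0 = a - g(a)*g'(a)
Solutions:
 g(a) = -sqrt(C1 + a^2)
 g(a) = sqrt(C1 + a^2)


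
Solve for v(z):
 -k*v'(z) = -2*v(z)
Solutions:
 v(z) = C1*exp(2*z/k)


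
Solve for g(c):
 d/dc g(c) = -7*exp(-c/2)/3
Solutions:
 g(c) = C1 + 14*exp(-c/2)/3


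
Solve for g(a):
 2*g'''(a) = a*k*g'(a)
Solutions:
 g(a) = C1 + Integral(C2*airyai(2^(2/3)*a*k^(1/3)/2) + C3*airybi(2^(2/3)*a*k^(1/3)/2), a)


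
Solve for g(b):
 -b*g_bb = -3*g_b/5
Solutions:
 g(b) = C1 + C2*b^(8/5)


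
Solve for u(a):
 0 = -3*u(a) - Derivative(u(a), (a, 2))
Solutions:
 u(a) = C1*sin(sqrt(3)*a) + C2*cos(sqrt(3)*a)


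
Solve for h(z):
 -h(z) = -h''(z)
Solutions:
 h(z) = C1*exp(-z) + C2*exp(z)


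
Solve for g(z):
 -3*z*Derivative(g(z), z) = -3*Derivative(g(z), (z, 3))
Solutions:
 g(z) = C1 + Integral(C2*airyai(z) + C3*airybi(z), z)


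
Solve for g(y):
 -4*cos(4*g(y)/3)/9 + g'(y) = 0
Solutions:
 -4*y/9 - 3*log(sin(4*g(y)/3) - 1)/8 + 3*log(sin(4*g(y)/3) + 1)/8 = C1


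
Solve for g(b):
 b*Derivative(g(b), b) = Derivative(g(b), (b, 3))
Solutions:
 g(b) = C1 + Integral(C2*airyai(b) + C3*airybi(b), b)


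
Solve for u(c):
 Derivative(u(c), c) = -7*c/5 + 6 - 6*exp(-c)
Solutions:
 u(c) = C1 - 7*c^2/10 + 6*c + 6*exp(-c)


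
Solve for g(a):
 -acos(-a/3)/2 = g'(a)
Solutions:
 g(a) = C1 - a*acos(-a/3)/2 - sqrt(9 - a^2)/2


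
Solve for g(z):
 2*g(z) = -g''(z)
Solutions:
 g(z) = C1*sin(sqrt(2)*z) + C2*cos(sqrt(2)*z)


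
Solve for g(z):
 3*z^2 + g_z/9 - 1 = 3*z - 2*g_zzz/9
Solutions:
 g(z) = C1 + C2*sin(sqrt(2)*z/2) + C3*cos(sqrt(2)*z/2) - 9*z^3 + 27*z^2/2 + 117*z


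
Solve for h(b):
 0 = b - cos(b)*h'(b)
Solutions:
 h(b) = C1 + Integral(b/cos(b), b)


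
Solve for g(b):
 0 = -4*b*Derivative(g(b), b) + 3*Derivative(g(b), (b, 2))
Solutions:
 g(b) = C1 + C2*erfi(sqrt(6)*b/3)


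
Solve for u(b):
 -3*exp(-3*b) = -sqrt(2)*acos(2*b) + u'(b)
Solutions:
 u(b) = C1 + sqrt(2)*b*acos(2*b) - sqrt(2)*sqrt(1 - 4*b^2)/2 + exp(-3*b)


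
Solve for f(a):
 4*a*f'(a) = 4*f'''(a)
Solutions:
 f(a) = C1 + Integral(C2*airyai(a) + C3*airybi(a), a)


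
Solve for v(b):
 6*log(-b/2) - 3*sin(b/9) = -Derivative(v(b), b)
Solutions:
 v(b) = C1 - 6*b*log(-b) + 6*b*log(2) + 6*b - 27*cos(b/9)


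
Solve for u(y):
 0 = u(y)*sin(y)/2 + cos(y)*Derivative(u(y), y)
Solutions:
 u(y) = C1*sqrt(cos(y))


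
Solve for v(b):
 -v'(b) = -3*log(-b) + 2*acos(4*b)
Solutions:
 v(b) = C1 + 3*b*log(-b) - 2*b*acos(4*b) - 3*b + sqrt(1 - 16*b^2)/2


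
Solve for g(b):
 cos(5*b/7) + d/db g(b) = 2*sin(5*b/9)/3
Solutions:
 g(b) = C1 - 7*sin(5*b/7)/5 - 6*cos(5*b/9)/5


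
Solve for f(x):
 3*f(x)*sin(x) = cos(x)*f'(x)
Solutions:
 f(x) = C1/cos(x)^3


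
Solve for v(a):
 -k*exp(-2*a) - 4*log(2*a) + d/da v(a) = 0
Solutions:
 v(a) = C1 + 4*a*log(a) + 4*a*(-1 + log(2)) - k*exp(-2*a)/2


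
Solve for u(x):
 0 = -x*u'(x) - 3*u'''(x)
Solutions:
 u(x) = C1 + Integral(C2*airyai(-3^(2/3)*x/3) + C3*airybi(-3^(2/3)*x/3), x)


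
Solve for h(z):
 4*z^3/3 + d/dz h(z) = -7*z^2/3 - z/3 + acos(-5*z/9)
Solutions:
 h(z) = C1 - z^4/3 - 7*z^3/9 - z^2/6 + z*acos(-5*z/9) + sqrt(81 - 25*z^2)/5


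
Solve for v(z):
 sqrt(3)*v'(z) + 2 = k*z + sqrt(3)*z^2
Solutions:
 v(z) = C1 + sqrt(3)*k*z^2/6 + z^3/3 - 2*sqrt(3)*z/3


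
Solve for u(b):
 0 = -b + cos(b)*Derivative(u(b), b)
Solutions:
 u(b) = C1 + Integral(b/cos(b), b)


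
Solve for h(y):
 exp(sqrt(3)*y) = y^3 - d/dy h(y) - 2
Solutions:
 h(y) = C1 + y^4/4 - 2*y - sqrt(3)*exp(sqrt(3)*y)/3


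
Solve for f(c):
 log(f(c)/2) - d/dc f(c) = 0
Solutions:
 Integral(1/(-log(_y) + log(2)), (_y, f(c))) = C1 - c


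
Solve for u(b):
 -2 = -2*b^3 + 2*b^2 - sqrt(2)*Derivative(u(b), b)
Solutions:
 u(b) = C1 - sqrt(2)*b^4/4 + sqrt(2)*b^3/3 + sqrt(2)*b


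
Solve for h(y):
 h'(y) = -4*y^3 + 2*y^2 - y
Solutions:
 h(y) = C1 - y^4 + 2*y^3/3 - y^2/2


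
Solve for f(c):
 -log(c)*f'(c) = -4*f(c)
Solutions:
 f(c) = C1*exp(4*li(c))


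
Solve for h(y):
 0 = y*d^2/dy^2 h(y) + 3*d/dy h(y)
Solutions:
 h(y) = C1 + C2/y^2


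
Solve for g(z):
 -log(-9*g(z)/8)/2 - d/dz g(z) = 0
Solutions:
 2*Integral(1/(log(-_y) - 3*log(2) + 2*log(3)), (_y, g(z))) = C1 - z


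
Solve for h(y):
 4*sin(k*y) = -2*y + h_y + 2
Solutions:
 h(y) = C1 + y^2 - 2*y - 4*cos(k*y)/k


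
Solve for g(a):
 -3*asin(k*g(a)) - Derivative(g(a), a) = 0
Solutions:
 Integral(1/asin(_y*k), (_y, g(a))) = C1 - 3*a


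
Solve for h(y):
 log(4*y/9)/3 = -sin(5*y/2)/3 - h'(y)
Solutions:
 h(y) = C1 - y*log(y)/3 - 2*y*log(2)/3 + y/3 + 2*y*log(3)/3 + 2*cos(5*y/2)/15


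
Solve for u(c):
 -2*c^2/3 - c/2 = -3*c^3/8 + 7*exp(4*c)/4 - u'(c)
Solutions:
 u(c) = C1 - 3*c^4/32 + 2*c^3/9 + c^2/4 + 7*exp(4*c)/16


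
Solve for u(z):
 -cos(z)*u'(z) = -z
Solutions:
 u(z) = C1 + Integral(z/cos(z), z)


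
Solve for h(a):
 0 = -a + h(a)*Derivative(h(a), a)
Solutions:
 h(a) = -sqrt(C1 + a^2)
 h(a) = sqrt(C1 + a^2)


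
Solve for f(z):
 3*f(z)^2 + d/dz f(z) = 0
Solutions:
 f(z) = 1/(C1 + 3*z)


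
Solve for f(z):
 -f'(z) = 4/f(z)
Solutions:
 f(z) = -sqrt(C1 - 8*z)
 f(z) = sqrt(C1 - 8*z)


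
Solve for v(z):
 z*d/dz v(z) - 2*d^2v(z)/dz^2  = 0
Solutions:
 v(z) = C1 + C2*erfi(z/2)


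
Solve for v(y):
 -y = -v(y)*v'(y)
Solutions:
 v(y) = -sqrt(C1 + y^2)
 v(y) = sqrt(C1 + y^2)


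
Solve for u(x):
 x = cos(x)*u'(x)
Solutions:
 u(x) = C1 + Integral(x/cos(x), x)


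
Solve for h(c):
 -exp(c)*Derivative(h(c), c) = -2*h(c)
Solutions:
 h(c) = C1*exp(-2*exp(-c))


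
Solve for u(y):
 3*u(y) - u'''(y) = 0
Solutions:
 u(y) = C3*exp(3^(1/3)*y) + (C1*sin(3^(5/6)*y/2) + C2*cos(3^(5/6)*y/2))*exp(-3^(1/3)*y/2)


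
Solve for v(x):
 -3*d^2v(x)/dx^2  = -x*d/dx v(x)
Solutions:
 v(x) = C1 + C2*erfi(sqrt(6)*x/6)


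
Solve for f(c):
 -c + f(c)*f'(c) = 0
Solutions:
 f(c) = -sqrt(C1 + c^2)
 f(c) = sqrt(C1 + c^2)


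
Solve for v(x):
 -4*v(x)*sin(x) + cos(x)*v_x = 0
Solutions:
 v(x) = C1/cos(x)^4


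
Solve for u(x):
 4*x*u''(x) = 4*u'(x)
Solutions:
 u(x) = C1 + C2*x^2


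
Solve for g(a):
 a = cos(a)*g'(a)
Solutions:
 g(a) = C1 + Integral(a/cos(a), a)


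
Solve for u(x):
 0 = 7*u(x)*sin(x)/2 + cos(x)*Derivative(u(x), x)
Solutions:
 u(x) = C1*cos(x)^(7/2)


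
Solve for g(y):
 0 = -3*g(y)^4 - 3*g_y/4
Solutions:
 g(y) = (-3^(2/3) - 3*3^(1/6)*I)*(1/(C1 + 4*y))^(1/3)/6
 g(y) = (-3^(2/3) + 3*3^(1/6)*I)*(1/(C1 + 4*y))^(1/3)/6
 g(y) = (1/(C1 + 12*y))^(1/3)


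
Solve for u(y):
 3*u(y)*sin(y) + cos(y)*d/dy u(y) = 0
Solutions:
 u(y) = C1*cos(y)^3


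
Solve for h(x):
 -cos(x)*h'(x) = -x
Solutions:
 h(x) = C1 + Integral(x/cos(x), x)


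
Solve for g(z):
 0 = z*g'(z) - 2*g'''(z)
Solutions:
 g(z) = C1 + Integral(C2*airyai(2^(2/3)*z/2) + C3*airybi(2^(2/3)*z/2), z)


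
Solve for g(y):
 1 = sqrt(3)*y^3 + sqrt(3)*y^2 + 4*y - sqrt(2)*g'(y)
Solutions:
 g(y) = C1 + sqrt(6)*y^4/8 + sqrt(6)*y^3/6 + sqrt(2)*y^2 - sqrt(2)*y/2


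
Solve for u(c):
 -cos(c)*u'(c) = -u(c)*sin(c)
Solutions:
 u(c) = C1/cos(c)


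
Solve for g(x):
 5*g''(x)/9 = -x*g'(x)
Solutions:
 g(x) = C1 + C2*erf(3*sqrt(10)*x/10)


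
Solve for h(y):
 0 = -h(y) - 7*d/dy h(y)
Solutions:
 h(y) = C1*exp(-y/7)


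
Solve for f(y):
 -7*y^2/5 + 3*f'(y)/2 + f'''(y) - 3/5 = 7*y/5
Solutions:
 f(y) = C1 + C2*sin(sqrt(6)*y/2) + C3*cos(sqrt(6)*y/2) + 14*y^3/45 + 7*y^2/15 - 38*y/45


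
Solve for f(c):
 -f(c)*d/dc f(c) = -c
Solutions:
 f(c) = -sqrt(C1 + c^2)
 f(c) = sqrt(C1 + c^2)


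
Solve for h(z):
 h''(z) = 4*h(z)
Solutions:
 h(z) = C1*exp(-2*z) + C2*exp(2*z)


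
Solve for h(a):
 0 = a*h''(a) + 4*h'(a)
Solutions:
 h(a) = C1 + C2/a^3


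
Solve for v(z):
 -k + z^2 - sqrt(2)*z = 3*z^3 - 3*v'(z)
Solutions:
 v(z) = C1 + k*z/3 + z^4/4 - z^3/9 + sqrt(2)*z^2/6


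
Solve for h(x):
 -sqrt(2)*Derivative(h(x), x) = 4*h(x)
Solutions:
 h(x) = C1*exp(-2*sqrt(2)*x)


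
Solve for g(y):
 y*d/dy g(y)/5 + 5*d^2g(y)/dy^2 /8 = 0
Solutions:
 g(y) = C1 + C2*erf(2*y/5)


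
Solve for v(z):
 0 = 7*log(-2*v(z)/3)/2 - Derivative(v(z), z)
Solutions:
 -2*Integral(1/(log(-_y) - log(3) + log(2)), (_y, v(z)))/7 = C1 - z


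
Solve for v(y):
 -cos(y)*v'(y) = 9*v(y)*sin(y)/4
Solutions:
 v(y) = C1*cos(y)^(9/4)


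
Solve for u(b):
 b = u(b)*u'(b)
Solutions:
 u(b) = -sqrt(C1 + b^2)
 u(b) = sqrt(C1 + b^2)


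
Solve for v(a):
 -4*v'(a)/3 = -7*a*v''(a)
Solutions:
 v(a) = C1 + C2*a^(25/21)


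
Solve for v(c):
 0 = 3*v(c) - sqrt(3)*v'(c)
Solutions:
 v(c) = C1*exp(sqrt(3)*c)


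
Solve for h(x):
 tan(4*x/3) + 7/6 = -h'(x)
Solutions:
 h(x) = C1 - 7*x/6 + 3*log(cos(4*x/3))/4


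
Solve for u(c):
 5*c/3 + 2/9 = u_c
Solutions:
 u(c) = C1 + 5*c^2/6 + 2*c/9


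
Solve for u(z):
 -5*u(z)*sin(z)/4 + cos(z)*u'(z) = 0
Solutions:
 u(z) = C1/cos(z)^(5/4)


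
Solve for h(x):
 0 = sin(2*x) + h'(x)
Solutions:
 h(x) = C1 + cos(2*x)/2


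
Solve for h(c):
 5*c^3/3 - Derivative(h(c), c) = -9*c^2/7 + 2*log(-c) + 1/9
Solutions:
 h(c) = C1 + 5*c^4/12 + 3*c^3/7 - 2*c*log(-c) + 17*c/9


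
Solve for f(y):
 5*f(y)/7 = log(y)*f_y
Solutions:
 f(y) = C1*exp(5*li(y)/7)


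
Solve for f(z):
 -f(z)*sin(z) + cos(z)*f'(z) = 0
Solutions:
 f(z) = C1/cos(z)


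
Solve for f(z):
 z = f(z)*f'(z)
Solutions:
 f(z) = -sqrt(C1 + z^2)
 f(z) = sqrt(C1 + z^2)


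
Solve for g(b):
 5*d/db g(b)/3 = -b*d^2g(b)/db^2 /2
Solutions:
 g(b) = C1 + C2/b^(7/3)


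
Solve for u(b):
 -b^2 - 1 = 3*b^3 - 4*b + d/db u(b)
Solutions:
 u(b) = C1 - 3*b^4/4 - b^3/3 + 2*b^2 - b


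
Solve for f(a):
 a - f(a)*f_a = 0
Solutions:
 f(a) = -sqrt(C1 + a^2)
 f(a) = sqrt(C1 + a^2)


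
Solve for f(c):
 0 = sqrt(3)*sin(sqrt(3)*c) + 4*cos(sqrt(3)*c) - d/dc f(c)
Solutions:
 f(c) = C1 + 4*sqrt(3)*sin(sqrt(3)*c)/3 - cos(sqrt(3)*c)


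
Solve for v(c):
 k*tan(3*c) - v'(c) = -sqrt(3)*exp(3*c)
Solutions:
 v(c) = C1 - k*log(cos(3*c))/3 + sqrt(3)*exp(3*c)/3


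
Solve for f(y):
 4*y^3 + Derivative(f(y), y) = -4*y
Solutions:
 f(y) = C1 - y^4 - 2*y^2


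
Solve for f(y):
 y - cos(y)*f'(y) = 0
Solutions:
 f(y) = C1 + Integral(y/cos(y), y)


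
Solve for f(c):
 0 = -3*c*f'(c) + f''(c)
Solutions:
 f(c) = C1 + C2*erfi(sqrt(6)*c/2)


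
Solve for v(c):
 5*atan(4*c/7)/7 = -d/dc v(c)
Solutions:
 v(c) = C1 - 5*c*atan(4*c/7)/7 + 5*log(16*c^2 + 49)/8


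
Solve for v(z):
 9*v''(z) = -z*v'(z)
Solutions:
 v(z) = C1 + C2*erf(sqrt(2)*z/6)


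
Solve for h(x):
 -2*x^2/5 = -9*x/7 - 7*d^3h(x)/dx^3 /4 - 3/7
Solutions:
 h(x) = C1 + C2*x + C3*x^2 + 2*x^5/525 - 3*x^4/98 - 2*x^3/49


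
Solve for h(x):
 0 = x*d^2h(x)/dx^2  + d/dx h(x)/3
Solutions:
 h(x) = C1 + C2*x^(2/3)


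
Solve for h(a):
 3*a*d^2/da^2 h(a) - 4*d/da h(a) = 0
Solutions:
 h(a) = C1 + C2*a^(7/3)


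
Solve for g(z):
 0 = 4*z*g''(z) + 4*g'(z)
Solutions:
 g(z) = C1 + C2*log(z)


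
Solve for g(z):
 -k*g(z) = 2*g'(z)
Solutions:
 g(z) = C1*exp(-k*z/2)


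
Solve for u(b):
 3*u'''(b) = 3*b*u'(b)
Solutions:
 u(b) = C1 + Integral(C2*airyai(b) + C3*airybi(b), b)


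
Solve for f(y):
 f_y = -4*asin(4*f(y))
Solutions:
 Integral(1/asin(4*_y), (_y, f(y))) = C1 - 4*y


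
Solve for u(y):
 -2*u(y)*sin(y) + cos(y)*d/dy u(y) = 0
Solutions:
 u(y) = C1/cos(y)^2


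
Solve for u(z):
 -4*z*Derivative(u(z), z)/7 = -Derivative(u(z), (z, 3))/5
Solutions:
 u(z) = C1 + Integral(C2*airyai(20^(1/3)*7^(2/3)*z/7) + C3*airybi(20^(1/3)*7^(2/3)*z/7), z)


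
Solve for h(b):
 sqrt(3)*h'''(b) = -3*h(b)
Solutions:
 h(b) = C3*exp(-3^(1/6)*b) + (C1*sin(3^(2/3)*b/2) + C2*cos(3^(2/3)*b/2))*exp(3^(1/6)*b/2)


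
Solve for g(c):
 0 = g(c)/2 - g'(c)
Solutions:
 g(c) = C1*exp(c/2)


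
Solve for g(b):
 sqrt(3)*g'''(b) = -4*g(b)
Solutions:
 g(b) = C3*exp(-2^(2/3)*3^(5/6)*b/3) + (C1*sin(2^(2/3)*3^(1/3)*b/2) + C2*cos(2^(2/3)*3^(1/3)*b/2))*exp(2^(2/3)*3^(5/6)*b/6)


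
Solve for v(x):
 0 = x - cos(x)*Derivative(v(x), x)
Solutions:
 v(x) = C1 + Integral(x/cos(x), x)


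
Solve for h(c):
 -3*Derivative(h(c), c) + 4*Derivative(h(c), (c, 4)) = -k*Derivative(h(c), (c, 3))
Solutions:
 h(c) = C1 + C2*exp(-c*(k^2/(k^3 + sqrt(-k^6 + (k^3 - 648)^2) - 648)^(1/3) + k + (k^3 + sqrt(-k^6 + (k^3 - 648)^2) - 648)^(1/3))/12) + C3*exp(c*(-4*k^2/((-1 + sqrt(3)*I)*(k^3 + sqrt(-k^6 + (k^3 - 648)^2) - 648)^(1/3)) - 2*k + (k^3 + sqrt(-k^6 + (k^3 - 648)^2) - 648)^(1/3) - sqrt(3)*I*(k^3 + sqrt(-k^6 + (k^3 - 648)^2) - 648)^(1/3))/24) + C4*exp(c*(4*k^2/((1 + sqrt(3)*I)*(k^3 + sqrt(-k^6 + (k^3 - 648)^2) - 648)^(1/3)) - 2*k + (k^3 + sqrt(-k^6 + (k^3 - 648)^2) - 648)^(1/3) + sqrt(3)*I*(k^3 + sqrt(-k^6 + (k^3 - 648)^2) - 648)^(1/3))/24)


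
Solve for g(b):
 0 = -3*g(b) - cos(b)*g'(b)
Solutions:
 g(b) = C1*(sin(b) - 1)^(3/2)/(sin(b) + 1)^(3/2)


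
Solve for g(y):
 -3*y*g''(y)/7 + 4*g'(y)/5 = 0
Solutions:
 g(y) = C1 + C2*y^(43/15)


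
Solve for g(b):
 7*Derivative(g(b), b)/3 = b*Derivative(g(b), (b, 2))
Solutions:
 g(b) = C1 + C2*b^(10/3)


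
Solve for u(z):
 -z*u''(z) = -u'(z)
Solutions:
 u(z) = C1 + C2*z^2


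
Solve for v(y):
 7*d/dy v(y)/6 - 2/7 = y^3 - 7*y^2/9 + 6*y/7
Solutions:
 v(y) = C1 + 3*y^4/14 - 2*y^3/9 + 18*y^2/49 + 12*y/49


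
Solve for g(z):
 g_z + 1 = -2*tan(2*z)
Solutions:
 g(z) = C1 - z + log(cos(2*z))


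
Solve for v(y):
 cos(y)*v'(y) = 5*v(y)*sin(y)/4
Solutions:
 v(y) = C1/cos(y)^(5/4)


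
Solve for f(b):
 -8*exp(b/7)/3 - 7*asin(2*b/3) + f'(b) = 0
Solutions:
 f(b) = C1 + 7*b*asin(2*b/3) + 7*sqrt(9 - 4*b^2)/2 + 56*exp(b/7)/3


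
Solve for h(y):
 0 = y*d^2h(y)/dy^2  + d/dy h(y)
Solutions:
 h(y) = C1 + C2*log(y)


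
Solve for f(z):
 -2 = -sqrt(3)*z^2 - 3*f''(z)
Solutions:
 f(z) = C1 + C2*z - sqrt(3)*z^4/36 + z^2/3


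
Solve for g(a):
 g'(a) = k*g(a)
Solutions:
 g(a) = C1*exp(a*k)


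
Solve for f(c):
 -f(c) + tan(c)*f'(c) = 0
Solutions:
 f(c) = C1*sin(c)


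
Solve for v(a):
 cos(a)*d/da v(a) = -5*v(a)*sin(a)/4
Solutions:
 v(a) = C1*cos(a)^(5/4)


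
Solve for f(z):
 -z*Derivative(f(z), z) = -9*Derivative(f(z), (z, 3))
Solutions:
 f(z) = C1 + Integral(C2*airyai(3^(1/3)*z/3) + C3*airybi(3^(1/3)*z/3), z)


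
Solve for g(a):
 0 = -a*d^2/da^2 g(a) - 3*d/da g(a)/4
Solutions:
 g(a) = C1 + C2*a^(1/4)


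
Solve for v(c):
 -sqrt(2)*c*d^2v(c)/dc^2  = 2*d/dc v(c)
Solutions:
 v(c) = C1 + C2*c^(1 - sqrt(2))


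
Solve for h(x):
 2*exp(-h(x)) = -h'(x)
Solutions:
 h(x) = log(C1 - 2*x)


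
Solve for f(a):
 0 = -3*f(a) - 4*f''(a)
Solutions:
 f(a) = C1*sin(sqrt(3)*a/2) + C2*cos(sqrt(3)*a/2)


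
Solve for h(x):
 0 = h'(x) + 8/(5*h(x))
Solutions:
 h(x) = -sqrt(C1 - 80*x)/5
 h(x) = sqrt(C1 - 80*x)/5


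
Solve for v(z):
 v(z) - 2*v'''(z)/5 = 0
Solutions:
 v(z) = C3*exp(2^(2/3)*5^(1/3)*z/2) + (C1*sin(2^(2/3)*sqrt(3)*5^(1/3)*z/4) + C2*cos(2^(2/3)*sqrt(3)*5^(1/3)*z/4))*exp(-2^(2/3)*5^(1/3)*z/4)


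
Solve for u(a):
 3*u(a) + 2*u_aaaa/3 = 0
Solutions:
 u(a) = (C1*sin(2^(1/4)*sqrt(3)*a/2) + C2*cos(2^(1/4)*sqrt(3)*a/2))*exp(-2^(1/4)*sqrt(3)*a/2) + (C3*sin(2^(1/4)*sqrt(3)*a/2) + C4*cos(2^(1/4)*sqrt(3)*a/2))*exp(2^(1/4)*sqrt(3)*a/2)


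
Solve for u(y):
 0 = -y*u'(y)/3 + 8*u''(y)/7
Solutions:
 u(y) = C1 + C2*erfi(sqrt(21)*y/12)


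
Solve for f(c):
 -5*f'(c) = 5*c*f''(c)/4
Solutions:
 f(c) = C1 + C2/c^3


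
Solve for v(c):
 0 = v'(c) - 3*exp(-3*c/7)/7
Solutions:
 v(c) = C1 - 1/exp(c)^(3/7)


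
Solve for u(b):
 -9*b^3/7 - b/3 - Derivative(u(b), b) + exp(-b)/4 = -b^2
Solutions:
 u(b) = C1 - 9*b^4/28 + b^3/3 - b^2/6 - exp(-b)/4


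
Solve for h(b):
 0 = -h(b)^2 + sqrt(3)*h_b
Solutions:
 h(b) = -3/(C1 + sqrt(3)*b)


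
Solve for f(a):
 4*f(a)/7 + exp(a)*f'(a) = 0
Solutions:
 f(a) = C1*exp(4*exp(-a)/7)


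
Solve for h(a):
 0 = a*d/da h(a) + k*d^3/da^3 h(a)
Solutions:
 h(a) = C1 + Integral(C2*airyai(a*(-1/k)^(1/3)) + C3*airybi(a*(-1/k)^(1/3)), a)


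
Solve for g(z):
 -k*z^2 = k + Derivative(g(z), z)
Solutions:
 g(z) = C1 - k*z^3/3 - k*z


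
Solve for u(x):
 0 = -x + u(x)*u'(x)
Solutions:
 u(x) = -sqrt(C1 + x^2)
 u(x) = sqrt(C1 + x^2)


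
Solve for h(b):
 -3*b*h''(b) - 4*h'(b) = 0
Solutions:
 h(b) = C1 + C2/b^(1/3)


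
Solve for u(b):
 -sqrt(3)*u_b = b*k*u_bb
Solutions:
 u(b) = C1 + b^(((re(k) - sqrt(3))*re(k) + im(k)^2)/(re(k)^2 + im(k)^2))*(C2*sin(sqrt(3)*log(b)*Abs(im(k))/(re(k)^2 + im(k)^2)) + C3*cos(sqrt(3)*log(b)*im(k)/(re(k)^2 + im(k)^2)))


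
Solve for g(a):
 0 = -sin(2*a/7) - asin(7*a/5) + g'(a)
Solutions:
 g(a) = C1 + a*asin(7*a/5) + sqrt(25 - 49*a^2)/7 - 7*cos(2*a/7)/2


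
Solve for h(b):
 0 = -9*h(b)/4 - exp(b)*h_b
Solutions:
 h(b) = C1*exp(9*exp(-b)/4)


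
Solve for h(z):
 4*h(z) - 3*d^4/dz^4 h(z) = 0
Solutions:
 h(z) = C1*exp(-sqrt(2)*3^(3/4)*z/3) + C2*exp(sqrt(2)*3^(3/4)*z/3) + C3*sin(sqrt(2)*3^(3/4)*z/3) + C4*cos(sqrt(2)*3^(3/4)*z/3)


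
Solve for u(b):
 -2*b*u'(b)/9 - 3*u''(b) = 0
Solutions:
 u(b) = C1 + C2*erf(sqrt(3)*b/9)


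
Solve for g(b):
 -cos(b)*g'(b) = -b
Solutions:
 g(b) = C1 + Integral(b/cos(b), b)


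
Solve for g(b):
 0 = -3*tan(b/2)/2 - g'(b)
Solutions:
 g(b) = C1 + 3*log(cos(b/2))


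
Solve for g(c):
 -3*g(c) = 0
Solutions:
 g(c) = 0


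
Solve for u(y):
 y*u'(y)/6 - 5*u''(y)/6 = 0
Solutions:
 u(y) = C1 + C2*erfi(sqrt(10)*y/10)


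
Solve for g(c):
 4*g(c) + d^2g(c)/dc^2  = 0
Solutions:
 g(c) = C1*sin(2*c) + C2*cos(2*c)


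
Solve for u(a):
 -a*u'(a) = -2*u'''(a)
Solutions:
 u(a) = C1 + Integral(C2*airyai(2^(2/3)*a/2) + C3*airybi(2^(2/3)*a/2), a)


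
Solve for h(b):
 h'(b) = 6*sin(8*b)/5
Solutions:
 h(b) = C1 - 3*cos(8*b)/20


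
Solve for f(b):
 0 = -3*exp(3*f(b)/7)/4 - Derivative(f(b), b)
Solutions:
 f(b) = 7*log(1/(C1 + 9*b))/3 + 7*log(28)/3
 f(b) = 7*log(28^(1/3)*(-3^(2/3) - 3*3^(1/6)*I)*(1/(C1 + 3*b))^(1/3)/6)
 f(b) = 7*log(28^(1/3)*(-3^(2/3) + 3*3^(1/6)*I)*(1/(C1 + 3*b))^(1/3)/6)


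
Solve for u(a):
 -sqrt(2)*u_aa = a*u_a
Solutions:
 u(a) = C1 + C2*erf(2^(1/4)*a/2)


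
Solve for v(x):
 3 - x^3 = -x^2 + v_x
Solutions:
 v(x) = C1 - x^4/4 + x^3/3 + 3*x


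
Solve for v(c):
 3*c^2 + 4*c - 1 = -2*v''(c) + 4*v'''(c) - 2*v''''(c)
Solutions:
 v(c) = C1 + C4*exp(c) - c^4/8 - 4*c^3/3 - 25*c^2/4 + c*(C2 + C3*exp(c))


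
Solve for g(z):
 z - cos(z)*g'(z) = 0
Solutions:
 g(z) = C1 + Integral(z/cos(z), z)


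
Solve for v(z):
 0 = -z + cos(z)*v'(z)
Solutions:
 v(z) = C1 + Integral(z/cos(z), z)


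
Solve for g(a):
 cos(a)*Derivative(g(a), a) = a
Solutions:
 g(a) = C1 + Integral(a/cos(a), a)


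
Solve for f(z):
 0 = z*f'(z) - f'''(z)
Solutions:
 f(z) = C1 + Integral(C2*airyai(z) + C3*airybi(z), z)


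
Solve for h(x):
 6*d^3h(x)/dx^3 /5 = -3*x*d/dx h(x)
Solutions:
 h(x) = C1 + Integral(C2*airyai(-2^(2/3)*5^(1/3)*x/2) + C3*airybi(-2^(2/3)*5^(1/3)*x/2), x)


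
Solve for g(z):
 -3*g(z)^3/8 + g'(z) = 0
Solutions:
 g(z) = -2*sqrt(-1/(C1 + 3*z))
 g(z) = 2*sqrt(-1/(C1 + 3*z))


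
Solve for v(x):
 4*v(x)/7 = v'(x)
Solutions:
 v(x) = C1*exp(4*x/7)


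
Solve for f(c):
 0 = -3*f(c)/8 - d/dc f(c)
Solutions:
 f(c) = C1*exp(-3*c/8)


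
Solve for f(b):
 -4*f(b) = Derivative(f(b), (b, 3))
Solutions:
 f(b) = C3*exp(-2^(2/3)*b) + (C1*sin(2^(2/3)*sqrt(3)*b/2) + C2*cos(2^(2/3)*sqrt(3)*b/2))*exp(2^(2/3)*b/2)


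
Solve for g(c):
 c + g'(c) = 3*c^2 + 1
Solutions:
 g(c) = C1 + c^3 - c^2/2 + c


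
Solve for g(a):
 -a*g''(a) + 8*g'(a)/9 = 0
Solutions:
 g(a) = C1 + C2*a^(17/9)


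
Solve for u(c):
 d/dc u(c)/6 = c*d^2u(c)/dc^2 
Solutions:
 u(c) = C1 + C2*c^(7/6)


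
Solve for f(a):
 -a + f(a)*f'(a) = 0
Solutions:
 f(a) = -sqrt(C1 + a^2)
 f(a) = sqrt(C1 + a^2)


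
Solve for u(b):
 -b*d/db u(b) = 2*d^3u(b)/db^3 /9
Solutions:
 u(b) = C1 + Integral(C2*airyai(-6^(2/3)*b/2) + C3*airybi(-6^(2/3)*b/2), b)


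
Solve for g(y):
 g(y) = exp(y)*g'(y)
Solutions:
 g(y) = C1*exp(-exp(-y))


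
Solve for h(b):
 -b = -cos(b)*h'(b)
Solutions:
 h(b) = C1 + Integral(b/cos(b), b)


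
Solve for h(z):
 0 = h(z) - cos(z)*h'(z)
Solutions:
 h(z) = C1*sqrt(sin(z) + 1)/sqrt(sin(z) - 1)


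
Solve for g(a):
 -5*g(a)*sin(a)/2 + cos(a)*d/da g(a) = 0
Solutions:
 g(a) = C1/cos(a)^(5/2)


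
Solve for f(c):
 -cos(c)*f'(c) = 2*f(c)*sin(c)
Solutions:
 f(c) = C1*cos(c)^2


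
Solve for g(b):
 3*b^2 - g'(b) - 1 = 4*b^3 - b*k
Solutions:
 g(b) = C1 - b^4 + b^3 + b^2*k/2 - b


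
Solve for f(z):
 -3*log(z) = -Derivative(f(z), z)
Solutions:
 f(z) = C1 + 3*z*log(z) - 3*z


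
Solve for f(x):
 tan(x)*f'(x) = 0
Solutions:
 f(x) = C1


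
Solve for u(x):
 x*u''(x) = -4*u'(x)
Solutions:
 u(x) = C1 + C2/x^3


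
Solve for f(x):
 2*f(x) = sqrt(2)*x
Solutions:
 f(x) = sqrt(2)*x/2


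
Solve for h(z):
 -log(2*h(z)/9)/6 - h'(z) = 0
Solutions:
 6*Integral(1/(log(_y) - 2*log(3) + log(2)), (_y, h(z))) = C1 - z


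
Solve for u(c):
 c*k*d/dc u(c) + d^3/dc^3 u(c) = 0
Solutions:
 u(c) = C1 + Integral(C2*airyai(c*(-k)^(1/3)) + C3*airybi(c*(-k)^(1/3)), c)


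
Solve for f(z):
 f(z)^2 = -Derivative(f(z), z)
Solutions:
 f(z) = 1/(C1 + z)


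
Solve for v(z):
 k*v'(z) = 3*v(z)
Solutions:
 v(z) = C1*exp(3*z/k)


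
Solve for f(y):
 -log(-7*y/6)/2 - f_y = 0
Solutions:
 f(y) = C1 - y*log(-y)/2 + y*(-log(7) + 1 + log(6))/2


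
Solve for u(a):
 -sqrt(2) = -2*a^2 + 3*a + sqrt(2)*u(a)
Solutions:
 u(a) = sqrt(2)*a^2 - 3*sqrt(2)*a/2 - 1


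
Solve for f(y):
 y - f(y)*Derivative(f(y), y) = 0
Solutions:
 f(y) = -sqrt(C1 + y^2)
 f(y) = sqrt(C1 + y^2)


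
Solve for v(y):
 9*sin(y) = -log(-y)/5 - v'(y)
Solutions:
 v(y) = C1 - y*log(-y)/5 + y/5 + 9*cos(y)


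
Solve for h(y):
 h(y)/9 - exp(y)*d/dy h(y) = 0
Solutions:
 h(y) = C1*exp(-exp(-y)/9)


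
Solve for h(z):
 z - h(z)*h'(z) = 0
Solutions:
 h(z) = -sqrt(C1 + z^2)
 h(z) = sqrt(C1 + z^2)


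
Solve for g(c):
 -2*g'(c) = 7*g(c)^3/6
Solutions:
 g(c) = -sqrt(6)*sqrt(-1/(C1 - 7*c))
 g(c) = sqrt(6)*sqrt(-1/(C1 - 7*c))


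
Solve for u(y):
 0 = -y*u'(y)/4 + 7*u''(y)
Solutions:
 u(y) = C1 + C2*erfi(sqrt(14)*y/28)


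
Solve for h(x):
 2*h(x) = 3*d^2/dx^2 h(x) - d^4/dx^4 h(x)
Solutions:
 h(x) = C1*exp(-x) + C2*exp(x) + C3*exp(-sqrt(2)*x) + C4*exp(sqrt(2)*x)


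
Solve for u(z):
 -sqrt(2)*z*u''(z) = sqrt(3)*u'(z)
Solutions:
 u(z) = C1 + C2*z^(1 - sqrt(6)/2)


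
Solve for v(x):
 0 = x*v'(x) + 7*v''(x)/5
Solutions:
 v(x) = C1 + C2*erf(sqrt(70)*x/14)


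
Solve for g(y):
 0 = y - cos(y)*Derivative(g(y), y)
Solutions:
 g(y) = C1 + Integral(y/cos(y), y)


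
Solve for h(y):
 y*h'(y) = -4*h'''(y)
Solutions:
 h(y) = C1 + Integral(C2*airyai(-2^(1/3)*y/2) + C3*airybi(-2^(1/3)*y/2), y)


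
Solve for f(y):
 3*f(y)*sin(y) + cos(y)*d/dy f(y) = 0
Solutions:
 f(y) = C1*cos(y)^3


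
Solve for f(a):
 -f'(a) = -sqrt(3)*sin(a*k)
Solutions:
 f(a) = C1 - sqrt(3)*cos(a*k)/k


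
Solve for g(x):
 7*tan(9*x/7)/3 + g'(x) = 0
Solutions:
 g(x) = C1 + 49*log(cos(9*x/7))/27


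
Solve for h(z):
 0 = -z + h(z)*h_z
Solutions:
 h(z) = -sqrt(C1 + z^2)
 h(z) = sqrt(C1 + z^2)


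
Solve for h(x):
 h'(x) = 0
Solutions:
 h(x) = C1


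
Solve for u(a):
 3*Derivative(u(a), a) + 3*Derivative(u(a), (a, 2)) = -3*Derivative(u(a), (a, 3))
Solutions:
 u(a) = C1 + (C2*sin(sqrt(3)*a/2) + C3*cos(sqrt(3)*a/2))*exp(-a/2)


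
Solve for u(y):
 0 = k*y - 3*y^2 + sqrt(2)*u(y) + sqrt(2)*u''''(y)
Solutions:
 u(y) = -sqrt(2)*k*y/2 + 3*sqrt(2)*y^2/2 + (C1*sin(sqrt(2)*y/2) + C2*cos(sqrt(2)*y/2))*exp(-sqrt(2)*y/2) + (C3*sin(sqrt(2)*y/2) + C4*cos(sqrt(2)*y/2))*exp(sqrt(2)*y/2)


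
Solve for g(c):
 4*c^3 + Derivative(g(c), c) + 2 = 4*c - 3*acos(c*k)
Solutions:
 g(c) = C1 - c^4 + 2*c^2 - 2*c - 3*Piecewise((c*acos(c*k) - sqrt(-c^2*k^2 + 1)/k, Ne(k, 0)), (pi*c/2, True))


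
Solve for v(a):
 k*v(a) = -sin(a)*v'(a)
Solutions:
 v(a) = C1*exp(k*(-log(cos(a) - 1) + log(cos(a) + 1))/2)


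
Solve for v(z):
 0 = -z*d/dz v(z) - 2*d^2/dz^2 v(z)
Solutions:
 v(z) = C1 + C2*erf(z/2)


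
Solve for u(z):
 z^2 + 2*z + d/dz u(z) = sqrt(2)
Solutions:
 u(z) = C1 - z^3/3 - z^2 + sqrt(2)*z


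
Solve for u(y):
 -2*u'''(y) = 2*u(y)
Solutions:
 u(y) = C3*exp(-y) + (C1*sin(sqrt(3)*y/2) + C2*cos(sqrt(3)*y/2))*exp(y/2)


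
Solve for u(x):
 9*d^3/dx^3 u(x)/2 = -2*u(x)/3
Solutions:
 u(x) = C3*exp(-2^(2/3)*x/3) + (C1*sin(2^(2/3)*sqrt(3)*x/6) + C2*cos(2^(2/3)*sqrt(3)*x/6))*exp(2^(2/3)*x/6)


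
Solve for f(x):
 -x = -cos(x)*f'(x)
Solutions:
 f(x) = C1 + Integral(x/cos(x), x)


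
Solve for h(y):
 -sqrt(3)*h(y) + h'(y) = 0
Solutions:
 h(y) = C1*exp(sqrt(3)*y)


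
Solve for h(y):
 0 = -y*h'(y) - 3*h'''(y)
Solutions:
 h(y) = C1 + Integral(C2*airyai(-3^(2/3)*y/3) + C3*airybi(-3^(2/3)*y/3), y)


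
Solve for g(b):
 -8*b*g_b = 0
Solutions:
 g(b) = C1


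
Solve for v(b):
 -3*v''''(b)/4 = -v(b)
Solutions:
 v(b) = C1*exp(-sqrt(2)*3^(3/4)*b/3) + C2*exp(sqrt(2)*3^(3/4)*b/3) + C3*sin(sqrt(2)*3^(3/4)*b/3) + C4*cos(sqrt(2)*3^(3/4)*b/3)


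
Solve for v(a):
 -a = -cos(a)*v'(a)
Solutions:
 v(a) = C1 + Integral(a/cos(a), a)


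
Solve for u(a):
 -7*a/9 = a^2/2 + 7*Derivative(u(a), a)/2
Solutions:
 u(a) = C1 - a^3/21 - a^2/9


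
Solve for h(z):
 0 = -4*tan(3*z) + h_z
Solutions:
 h(z) = C1 - 4*log(cos(3*z))/3


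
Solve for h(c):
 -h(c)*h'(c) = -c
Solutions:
 h(c) = -sqrt(C1 + c^2)
 h(c) = sqrt(C1 + c^2)


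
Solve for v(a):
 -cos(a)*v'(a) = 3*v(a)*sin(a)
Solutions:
 v(a) = C1*cos(a)^3


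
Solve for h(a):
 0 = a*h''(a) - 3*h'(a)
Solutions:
 h(a) = C1 + C2*a^4


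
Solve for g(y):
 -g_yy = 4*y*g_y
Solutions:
 g(y) = C1 + C2*erf(sqrt(2)*y)


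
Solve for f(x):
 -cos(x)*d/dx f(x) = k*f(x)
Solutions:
 f(x) = C1*exp(k*(log(sin(x) - 1) - log(sin(x) + 1))/2)


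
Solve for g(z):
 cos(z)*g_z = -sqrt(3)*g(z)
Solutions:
 g(z) = C1*(sin(z) - 1)^(sqrt(3)/2)/(sin(z) + 1)^(sqrt(3)/2)


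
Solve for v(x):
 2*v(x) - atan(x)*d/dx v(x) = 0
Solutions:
 v(x) = C1*exp(2*Integral(1/atan(x), x))


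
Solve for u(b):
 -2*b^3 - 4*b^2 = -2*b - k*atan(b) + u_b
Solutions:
 u(b) = C1 - b^4/2 - 4*b^3/3 + b^2 + k*(b*atan(b) - log(b^2 + 1)/2)


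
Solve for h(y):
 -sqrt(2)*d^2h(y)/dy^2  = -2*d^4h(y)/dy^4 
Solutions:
 h(y) = C1 + C2*y + C3*exp(-2^(3/4)*y/2) + C4*exp(2^(3/4)*y/2)


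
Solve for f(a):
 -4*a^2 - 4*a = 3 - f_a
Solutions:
 f(a) = C1 + 4*a^3/3 + 2*a^2 + 3*a


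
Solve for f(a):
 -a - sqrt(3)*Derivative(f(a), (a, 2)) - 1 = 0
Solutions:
 f(a) = C1 + C2*a - sqrt(3)*a^3/18 - sqrt(3)*a^2/6


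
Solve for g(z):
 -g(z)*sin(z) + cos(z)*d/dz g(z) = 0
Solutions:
 g(z) = C1/cos(z)


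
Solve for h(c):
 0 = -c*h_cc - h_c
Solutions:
 h(c) = C1 + C2*log(c)


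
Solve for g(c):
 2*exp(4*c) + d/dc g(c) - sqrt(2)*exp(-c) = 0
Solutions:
 g(c) = C1 - exp(4*c)/2 - sqrt(2)*exp(-c)


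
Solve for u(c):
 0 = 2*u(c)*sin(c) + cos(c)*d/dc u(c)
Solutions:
 u(c) = C1*cos(c)^2


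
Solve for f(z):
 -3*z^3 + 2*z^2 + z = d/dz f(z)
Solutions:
 f(z) = C1 - 3*z^4/4 + 2*z^3/3 + z^2/2


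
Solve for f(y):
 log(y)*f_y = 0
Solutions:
 f(y) = C1


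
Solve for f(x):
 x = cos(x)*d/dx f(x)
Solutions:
 f(x) = C1 + Integral(x/cos(x), x)


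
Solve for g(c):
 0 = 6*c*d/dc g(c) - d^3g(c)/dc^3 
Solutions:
 g(c) = C1 + Integral(C2*airyai(6^(1/3)*c) + C3*airybi(6^(1/3)*c), c)


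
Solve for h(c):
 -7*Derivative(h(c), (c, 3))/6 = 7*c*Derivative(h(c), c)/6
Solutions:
 h(c) = C1 + Integral(C2*airyai(-c) + C3*airybi(-c), c)


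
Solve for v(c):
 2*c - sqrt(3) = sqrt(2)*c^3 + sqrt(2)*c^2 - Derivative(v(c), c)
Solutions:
 v(c) = C1 + sqrt(2)*c^4/4 + sqrt(2)*c^3/3 - c^2 + sqrt(3)*c


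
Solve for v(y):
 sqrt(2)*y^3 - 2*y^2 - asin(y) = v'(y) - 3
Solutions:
 v(y) = C1 + sqrt(2)*y^4/4 - 2*y^3/3 - y*asin(y) + 3*y - sqrt(1 - y^2)


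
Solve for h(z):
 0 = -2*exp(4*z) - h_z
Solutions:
 h(z) = C1 - exp(4*z)/2


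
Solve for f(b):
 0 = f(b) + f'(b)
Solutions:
 f(b) = C1*exp(-b)


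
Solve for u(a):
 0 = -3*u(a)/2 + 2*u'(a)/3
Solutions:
 u(a) = C1*exp(9*a/4)


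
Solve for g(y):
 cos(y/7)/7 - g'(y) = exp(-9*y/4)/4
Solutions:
 g(y) = C1 + sin(y/7) + exp(-9*y/4)/9


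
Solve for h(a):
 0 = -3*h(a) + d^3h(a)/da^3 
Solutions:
 h(a) = C3*exp(3^(1/3)*a) + (C1*sin(3^(5/6)*a/2) + C2*cos(3^(5/6)*a/2))*exp(-3^(1/3)*a/2)


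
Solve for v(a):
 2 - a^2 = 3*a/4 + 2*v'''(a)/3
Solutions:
 v(a) = C1 + C2*a + C3*a^2 - a^5/40 - 3*a^4/64 + a^3/2


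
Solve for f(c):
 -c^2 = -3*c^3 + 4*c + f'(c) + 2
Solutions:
 f(c) = C1 + 3*c^4/4 - c^3/3 - 2*c^2 - 2*c


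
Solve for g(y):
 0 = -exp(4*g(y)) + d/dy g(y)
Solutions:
 g(y) = log(-(-1/(C1 + 4*y))^(1/4))
 g(y) = log(-1/(C1 + 4*y))/4
 g(y) = log(-I*(-1/(C1 + 4*y))^(1/4))
 g(y) = log(I*(-1/(C1 + 4*y))^(1/4))


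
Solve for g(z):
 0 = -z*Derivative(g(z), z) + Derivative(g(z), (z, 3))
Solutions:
 g(z) = C1 + Integral(C2*airyai(z) + C3*airybi(z), z)


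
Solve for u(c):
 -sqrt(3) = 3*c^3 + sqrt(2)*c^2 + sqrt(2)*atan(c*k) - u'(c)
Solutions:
 u(c) = C1 + 3*c^4/4 + sqrt(2)*c^3/3 + sqrt(3)*c + sqrt(2)*Piecewise((c*atan(c*k) - log(c^2*k^2 + 1)/(2*k), Ne(k, 0)), (0, True))


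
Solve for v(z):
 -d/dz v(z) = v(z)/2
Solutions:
 v(z) = C1*exp(-z/2)


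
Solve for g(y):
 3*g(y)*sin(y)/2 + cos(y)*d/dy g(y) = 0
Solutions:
 g(y) = C1*cos(y)^(3/2)


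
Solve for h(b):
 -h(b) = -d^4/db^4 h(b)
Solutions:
 h(b) = C1*exp(-b) + C2*exp(b) + C3*sin(b) + C4*cos(b)


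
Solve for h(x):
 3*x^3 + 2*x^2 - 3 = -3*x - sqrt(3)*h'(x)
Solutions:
 h(x) = C1 - sqrt(3)*x^4/4 - 2*sqrt(3)*x^3/9 - sqrt(3)*x^2/2 + sqrt(3)*x


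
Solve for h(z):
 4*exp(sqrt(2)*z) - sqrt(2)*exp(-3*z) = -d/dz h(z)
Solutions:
 h(z) = C1 - 2*sqrt(2)*exp(sqrt(2)*z) - sqrt(2)*exp(-3*z)/3


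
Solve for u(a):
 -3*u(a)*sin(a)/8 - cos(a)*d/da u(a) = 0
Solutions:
 u(a) = C1*cos(a)^(3/8)


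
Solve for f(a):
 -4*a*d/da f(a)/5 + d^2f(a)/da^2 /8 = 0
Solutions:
 f(a) = C1 + C2*erfi(4*sqrt(5)*a/5)


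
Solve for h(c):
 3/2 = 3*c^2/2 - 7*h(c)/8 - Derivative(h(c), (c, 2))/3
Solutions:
 h(c) = C1*sin(sqrt(42)*c/4) + C2*cos(sqrt(42)*c/4) + 12*c^2/7 - 148/49


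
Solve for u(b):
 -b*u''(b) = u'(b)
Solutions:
 u(b) = C1 + C2*log(b)


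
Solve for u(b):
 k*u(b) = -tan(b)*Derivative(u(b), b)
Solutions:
 u(b) = C1*exp(-k*log(sin(b)))


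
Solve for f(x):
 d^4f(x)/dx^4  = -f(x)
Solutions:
 f(x) = (C1*sin(sqrt(2)*x/2) + C2*cos(sqrt(2)*x/2))*exp(-sqrt(2)*x/2) + (C3*sin(sqrt(2)*x/2) + C4*cos(sqrt(2)*x/2))*exp(sqrt(2)*x/2)


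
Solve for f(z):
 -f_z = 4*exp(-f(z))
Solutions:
 f(z) = log(C1 - 4*z)


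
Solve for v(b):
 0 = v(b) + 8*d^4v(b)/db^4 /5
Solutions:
 v(b) = (C1*sin(2^(3/4)*5^(1/4)*b/4) + C2*cos(2^(3/4)*5^(1/4)*b/4))*exp(-2^(3/4)*5^(1/4)*b/4) + (C3*sin(2^(3/4)*5^(1/4)*b/4) + C4*cos(2^(3/4)*5^(1/4)*b/4))*exp(2^(3/4)*5^(1/4)*b/4)


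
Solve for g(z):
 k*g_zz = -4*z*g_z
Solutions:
 g(z) = C1 + C2*sqrt(k)*erf(sqrt(2)*z*sqrt(1/k))


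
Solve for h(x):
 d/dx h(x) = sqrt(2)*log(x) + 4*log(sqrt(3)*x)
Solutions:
 h(x) = C1 + sqrt(2)*x*log(x) + 4*x*log(x) - 4*x - sqrt(2)*x + x*log(9)


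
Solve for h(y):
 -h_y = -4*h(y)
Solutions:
 h(y) = C1*exp(4*y)


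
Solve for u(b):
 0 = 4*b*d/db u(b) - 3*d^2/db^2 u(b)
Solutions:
 u(b) = C1 + C2*erfi(sqrt(6)*b/3)


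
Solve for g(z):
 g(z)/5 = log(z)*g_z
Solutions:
 g(z) = C1*exp(li(z)/5)


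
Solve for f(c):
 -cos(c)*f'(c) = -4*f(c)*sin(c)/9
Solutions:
 f(c) = C1/cos(c)^(4/9)


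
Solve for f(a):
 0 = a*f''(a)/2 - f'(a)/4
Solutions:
 f(a) = C1 + C2*a^(3/2)


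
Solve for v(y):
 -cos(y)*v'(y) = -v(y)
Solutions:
 v(y) = C1*sqrt(sin(y) + 1)/sqrt(sin(y) - 1)


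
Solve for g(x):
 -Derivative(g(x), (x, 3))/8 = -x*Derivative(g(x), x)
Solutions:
 g(x) = C1 + Integral(C2*airyai(2*x) + C3*airybi(2*x), x)


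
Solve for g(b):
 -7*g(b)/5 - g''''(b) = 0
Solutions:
 g(b) = (C1*sin(sqrt(2)*5^(3/4)*7^(1/4)*b/10) + C2*cos(sqrt(2)*5^(3/4)*7^(1/4)*b/10))*exp(-sqrt(2)*5^(3/4)*7^(1/4)*b/10) + (C3*sin(sqrt(2)*5^(3/4)*7^(1/4)*b/10) + C4*cos(sqrt(2)*5^(3/4)*7^(1/4)*b/10))*exp(sqrt(2)*5^(3/4)*7^(1/4)*b/10)


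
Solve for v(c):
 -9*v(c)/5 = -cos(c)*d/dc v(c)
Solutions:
 v(c) = C1*(sin(c) + 1)^(9/10)/(sin(c) - 1)^(9/10)


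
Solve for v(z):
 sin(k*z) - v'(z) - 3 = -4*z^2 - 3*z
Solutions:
 v(z) = C1 + 4*z^3/3 + 3*z^2/2 - 3*z - cos(k*z)/k


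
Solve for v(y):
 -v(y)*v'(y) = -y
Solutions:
 v(y) = -sqrt(C1 + y^2)
 v(y) = sqrt(C1 + y^2)


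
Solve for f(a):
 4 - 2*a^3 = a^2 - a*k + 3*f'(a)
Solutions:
 f(a) = C1 - a^4/6 - a^3/9 + a^2*k/6 + 4*a/3
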